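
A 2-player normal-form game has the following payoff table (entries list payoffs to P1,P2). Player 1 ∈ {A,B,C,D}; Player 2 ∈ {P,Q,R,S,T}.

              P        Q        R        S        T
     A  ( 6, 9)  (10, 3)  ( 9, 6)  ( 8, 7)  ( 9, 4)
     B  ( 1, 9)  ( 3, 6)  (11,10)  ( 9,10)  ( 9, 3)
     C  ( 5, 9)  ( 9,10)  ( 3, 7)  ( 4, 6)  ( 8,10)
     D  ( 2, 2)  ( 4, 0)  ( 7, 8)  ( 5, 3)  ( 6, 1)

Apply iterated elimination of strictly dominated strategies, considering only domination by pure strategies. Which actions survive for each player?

Remaining: P1:{A,B} P2:{P,R,S}

P1 drop C (A beats it: P:6>5 Q:10>9 R:9>3 S:8>4 T:9>8)
P1 drop D (A beats it: P:6>2 Q:10>4 R:9>7 S:8>5 T:9>6)
P2 drop Q (P beats it: A:9>3 B:9>6)
P2 drop T (P beats it: A:9>4 B:9>3)
P1→{A,B} P2→{P,R,S}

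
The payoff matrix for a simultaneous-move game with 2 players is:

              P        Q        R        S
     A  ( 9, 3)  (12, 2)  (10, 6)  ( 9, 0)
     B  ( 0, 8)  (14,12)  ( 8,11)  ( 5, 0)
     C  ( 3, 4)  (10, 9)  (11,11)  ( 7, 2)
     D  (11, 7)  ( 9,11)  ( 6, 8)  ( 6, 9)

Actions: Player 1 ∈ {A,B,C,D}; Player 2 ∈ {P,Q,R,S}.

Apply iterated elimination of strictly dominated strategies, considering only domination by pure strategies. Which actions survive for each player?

P2 drop P (R beats it: A:6>3 B:11>8 C:11>4 D:8>7)
P1 drop D (A beats it: Q:12>9 R:10>6 S:9>6)
P2 drop S (Q beats it: A:2>0 B:12>0 C:9>2)
P1→{A,B,C} P2→{Q,R}

Survivors P1:{A,B,C} P2:{Q,R}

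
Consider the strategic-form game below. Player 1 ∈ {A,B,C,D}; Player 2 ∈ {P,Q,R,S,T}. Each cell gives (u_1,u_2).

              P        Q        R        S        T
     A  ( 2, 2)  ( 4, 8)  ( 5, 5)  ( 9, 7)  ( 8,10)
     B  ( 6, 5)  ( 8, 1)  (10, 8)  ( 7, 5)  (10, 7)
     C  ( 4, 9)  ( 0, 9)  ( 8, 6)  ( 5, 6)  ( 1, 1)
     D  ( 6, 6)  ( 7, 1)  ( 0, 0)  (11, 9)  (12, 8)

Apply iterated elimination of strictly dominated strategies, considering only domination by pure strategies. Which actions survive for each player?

P1 drop C (B beats it: P:6>4 Q:8>0 R:10>8 S:7>5 T:10>1)
P2 drop P (T beats it: A:10>2 B:7>5 D:8>6)
P2 drop Q (T beats it: A:10>8 B:7>1 D:8>1)
P1→{A,B,D} P2→{R,S,T}

IESDS → P1:{A,B,D} P2:{R,S,T}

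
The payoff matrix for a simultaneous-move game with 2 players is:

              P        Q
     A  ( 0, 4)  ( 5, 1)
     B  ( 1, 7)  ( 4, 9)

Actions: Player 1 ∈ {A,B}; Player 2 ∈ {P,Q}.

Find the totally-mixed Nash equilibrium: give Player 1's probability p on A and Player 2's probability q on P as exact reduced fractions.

P1 indiff ⇒ q·0+(1-q)·5 = q·1+(1-q)·4 ⇒ q(-1) = (1-q)(-1) ⇒ q = 1/2
P2 indiff ⇒ p·4+(1-p)·7 = p·1+(1-p)·9 ⇒ p(3) = (1-p)(2) ⇒ p = 2/5

P1 mixes 2/5 on A; P2 mixes 1/2 on P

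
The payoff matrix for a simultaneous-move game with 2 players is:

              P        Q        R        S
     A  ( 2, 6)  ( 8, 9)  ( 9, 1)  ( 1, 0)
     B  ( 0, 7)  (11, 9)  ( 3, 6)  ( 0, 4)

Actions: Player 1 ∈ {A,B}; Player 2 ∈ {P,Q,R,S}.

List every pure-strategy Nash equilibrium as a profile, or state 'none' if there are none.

(A,P): not NE [P2→Q gives 9>6]
(A,Q): not NE [P1→B gives 11>8]
(A,R): not NE [P2→Q gives 9>1]
(A,S): not NE [P2→Q gives 9>0]
(B,P): not NE [P1→A gives 2>0; P2→Q gives 9>7]
(B,Q): NE
(B,R): not NE [P1→A gives 9>3; P2→Q gives 9>6]
(B,S): not NE [P1→A gives 1>0; P2→Q gives 9>4]

NE set: (B,Q)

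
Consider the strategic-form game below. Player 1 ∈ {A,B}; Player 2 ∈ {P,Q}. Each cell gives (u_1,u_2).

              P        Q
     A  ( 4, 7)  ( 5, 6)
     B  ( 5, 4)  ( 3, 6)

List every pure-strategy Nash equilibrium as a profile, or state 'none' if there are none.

Equilibria: none

(A,P): not NE [P1→B gives 5>4]
(A,Q): not NE [P2→P gives 7>6]
(B,P): not NE [P2→Q gives 6>4]
(B,Q): not NE [P1→A gives 5>3]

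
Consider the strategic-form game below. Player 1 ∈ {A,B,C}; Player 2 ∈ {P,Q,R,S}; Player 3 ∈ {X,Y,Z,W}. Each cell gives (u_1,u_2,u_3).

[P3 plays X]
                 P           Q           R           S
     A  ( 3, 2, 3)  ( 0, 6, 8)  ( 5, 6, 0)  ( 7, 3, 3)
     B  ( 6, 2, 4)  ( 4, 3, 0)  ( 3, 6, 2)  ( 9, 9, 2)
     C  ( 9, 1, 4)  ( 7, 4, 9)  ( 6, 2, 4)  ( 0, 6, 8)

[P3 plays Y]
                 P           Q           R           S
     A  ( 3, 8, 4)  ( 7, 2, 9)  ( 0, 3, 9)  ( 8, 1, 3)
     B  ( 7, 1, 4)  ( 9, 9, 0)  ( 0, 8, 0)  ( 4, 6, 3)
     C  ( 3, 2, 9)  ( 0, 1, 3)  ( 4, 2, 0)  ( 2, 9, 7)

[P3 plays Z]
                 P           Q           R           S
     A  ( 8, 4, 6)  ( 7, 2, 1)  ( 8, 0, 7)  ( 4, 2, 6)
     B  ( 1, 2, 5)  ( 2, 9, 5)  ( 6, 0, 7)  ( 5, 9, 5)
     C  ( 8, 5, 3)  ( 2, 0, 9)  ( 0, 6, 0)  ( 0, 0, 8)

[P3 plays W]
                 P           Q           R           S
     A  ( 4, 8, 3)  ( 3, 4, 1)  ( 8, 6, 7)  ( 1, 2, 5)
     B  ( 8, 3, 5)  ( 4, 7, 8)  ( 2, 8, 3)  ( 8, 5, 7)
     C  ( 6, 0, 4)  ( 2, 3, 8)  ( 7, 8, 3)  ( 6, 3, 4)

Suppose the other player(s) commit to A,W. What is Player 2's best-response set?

u_2(P vs A,W) = 8
u_2(Q vs A,W) = 4
u_2(R vs A,W) = 6
u_2(S vs A,W) = 2
max payoff 8 at {P}

BR_2 = {P}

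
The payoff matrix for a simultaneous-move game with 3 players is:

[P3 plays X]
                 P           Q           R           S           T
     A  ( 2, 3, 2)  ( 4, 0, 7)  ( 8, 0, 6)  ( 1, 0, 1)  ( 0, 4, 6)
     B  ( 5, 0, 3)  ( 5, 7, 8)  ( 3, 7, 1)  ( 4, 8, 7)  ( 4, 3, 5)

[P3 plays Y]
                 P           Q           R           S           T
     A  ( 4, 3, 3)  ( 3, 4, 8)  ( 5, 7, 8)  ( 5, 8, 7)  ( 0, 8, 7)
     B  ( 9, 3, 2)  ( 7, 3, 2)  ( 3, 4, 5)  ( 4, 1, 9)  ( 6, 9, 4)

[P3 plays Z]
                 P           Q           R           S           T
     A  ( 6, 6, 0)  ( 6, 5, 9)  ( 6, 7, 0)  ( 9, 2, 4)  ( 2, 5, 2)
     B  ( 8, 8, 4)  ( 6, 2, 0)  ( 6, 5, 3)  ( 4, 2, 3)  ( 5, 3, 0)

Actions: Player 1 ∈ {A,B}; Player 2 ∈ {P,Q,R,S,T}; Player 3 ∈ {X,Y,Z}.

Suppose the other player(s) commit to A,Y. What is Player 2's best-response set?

u_2(P vs A,Y) = 3
u_2(Q vs A,Y) = 4
u_2(R vs A,Y) = 7
u_2(S vs A,Y) = 8
u_2(T vs A,Y) = 8
max payoff 8 at {S,T}

P2 best: {S,T}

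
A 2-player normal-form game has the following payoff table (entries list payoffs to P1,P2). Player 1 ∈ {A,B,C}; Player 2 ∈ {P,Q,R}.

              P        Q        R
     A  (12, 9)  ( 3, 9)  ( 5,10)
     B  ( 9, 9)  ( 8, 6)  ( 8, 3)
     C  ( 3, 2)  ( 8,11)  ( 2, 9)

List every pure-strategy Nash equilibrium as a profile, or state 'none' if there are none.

PSNE = {(C,Q)}

(A,P): not NE [P2→R gives 10>9]
(A,Q): not NE [P1→C gives 8>3; P2→R gives 10>9]
(A,R): not NE [P1→B gives 8>5]
(B,P): not NE [P1→A gives 12>9]
(B,Q): not NE [P2→P gives 9>6]
(B,R): not NE [P2→P gives 9>3]
(C,P): not NE [P1→A gives 12>3; P2→Q gives 11>2]
(C,Q): NE
(C,R): not NE [P1→B gives 8>2; P2→Q gives 11>9]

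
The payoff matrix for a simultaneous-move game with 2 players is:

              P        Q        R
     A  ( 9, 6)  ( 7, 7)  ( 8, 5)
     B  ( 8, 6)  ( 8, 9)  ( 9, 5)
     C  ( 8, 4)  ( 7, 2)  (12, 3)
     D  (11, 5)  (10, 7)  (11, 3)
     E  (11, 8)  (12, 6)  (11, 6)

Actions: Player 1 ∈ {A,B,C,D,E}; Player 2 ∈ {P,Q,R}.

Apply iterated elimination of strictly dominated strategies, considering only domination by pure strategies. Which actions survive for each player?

P1 drop A (D beats it: P:11>9 Q:10>7 R:11>8)
P1 drop B (D beats it: P:11>8 Q:10>8 R:11>9)
P2 drop R (P beats it: C:4>3 D:5>3 E:8>6)
P1 drop C (D beats it: P:11>8 Q:10>7)
P1→{D,E} P2→{P,Q}

Survivors P1:{D,E} P2:{P,Q}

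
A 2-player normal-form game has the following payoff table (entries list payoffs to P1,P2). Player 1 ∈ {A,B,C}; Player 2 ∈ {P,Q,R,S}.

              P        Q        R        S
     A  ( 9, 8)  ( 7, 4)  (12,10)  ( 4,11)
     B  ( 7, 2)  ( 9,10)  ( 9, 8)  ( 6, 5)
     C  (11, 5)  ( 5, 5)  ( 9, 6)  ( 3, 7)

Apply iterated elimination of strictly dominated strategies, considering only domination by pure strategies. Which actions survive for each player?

Remaining: P1:{A,B} P2:{Q,R,S}

P2 drop P (R beats it: A:10>8 B:8>2 C:6>5)
P1 drop C (A beats it: Q:7>5 R:12>9 S:4>3)
P1→{A,B} P2→{Q,R,S}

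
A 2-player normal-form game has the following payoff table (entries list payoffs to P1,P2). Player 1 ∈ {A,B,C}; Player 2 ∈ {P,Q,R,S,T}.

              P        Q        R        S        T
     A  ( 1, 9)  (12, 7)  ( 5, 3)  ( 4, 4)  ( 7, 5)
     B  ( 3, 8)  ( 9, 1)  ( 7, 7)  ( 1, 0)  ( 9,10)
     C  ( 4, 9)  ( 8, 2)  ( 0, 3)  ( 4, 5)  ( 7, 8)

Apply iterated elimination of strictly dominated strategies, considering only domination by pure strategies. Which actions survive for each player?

IESDS → P1:{B,C} P2:{P,T}

P2 drop Q (P beats it: A:9>7 B:8>1 C:9>2)
P2 drop R (P beats it: A:9>3 B:8>7 C:9>3)
P2 drop S (P beats it: A:9>4 B:8>0 C:9>5)
P1 drop A (B beats it: P:3>1 T:9>7)
P1→{B,C} P2→{P,T}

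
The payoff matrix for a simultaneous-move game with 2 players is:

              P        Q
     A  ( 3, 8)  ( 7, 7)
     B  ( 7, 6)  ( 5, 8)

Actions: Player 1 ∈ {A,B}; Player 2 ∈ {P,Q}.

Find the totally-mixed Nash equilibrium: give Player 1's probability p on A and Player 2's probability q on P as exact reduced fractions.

P1 mixes 2/3 on A; P2 mixes 1/3 on P

P1 indiff ⇒ q·3+(1-q)·7 = q·7+(1-q)·5 ⇒ q(-4) = (1-q)(-2) ⇒ q = 1/3
P2 indiff ⇒ p·8+(1-p)·6 = p·7+(1-p)·8 ⇒ p(1) = (1-p)(2) ⇒ p = 2/3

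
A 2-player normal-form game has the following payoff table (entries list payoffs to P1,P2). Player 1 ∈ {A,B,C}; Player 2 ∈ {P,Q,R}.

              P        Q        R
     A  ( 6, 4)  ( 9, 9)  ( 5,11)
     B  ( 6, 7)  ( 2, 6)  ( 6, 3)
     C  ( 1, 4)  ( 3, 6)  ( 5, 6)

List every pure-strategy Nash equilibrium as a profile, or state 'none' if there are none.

PSNE = {(B,P)}

(A,P): not NE [P2→R gives 11>4]
(A,Q): not NE [P2→R gives 11>9]
(A,R): not NE [P1→B gives 6>5]
(B,P): NE
(B,Q): not NE [P1→A gives 9>2; P2→P gives 7>6]
(B,R): not NE [P2→P gives 7>3]
(C,P): not NE [P1→B gives 6>1; P2→R gives 6>4]
(C,Q): not NE [P1→A gives 9>3]
(C,R): not NE [P1→B gives 6>5]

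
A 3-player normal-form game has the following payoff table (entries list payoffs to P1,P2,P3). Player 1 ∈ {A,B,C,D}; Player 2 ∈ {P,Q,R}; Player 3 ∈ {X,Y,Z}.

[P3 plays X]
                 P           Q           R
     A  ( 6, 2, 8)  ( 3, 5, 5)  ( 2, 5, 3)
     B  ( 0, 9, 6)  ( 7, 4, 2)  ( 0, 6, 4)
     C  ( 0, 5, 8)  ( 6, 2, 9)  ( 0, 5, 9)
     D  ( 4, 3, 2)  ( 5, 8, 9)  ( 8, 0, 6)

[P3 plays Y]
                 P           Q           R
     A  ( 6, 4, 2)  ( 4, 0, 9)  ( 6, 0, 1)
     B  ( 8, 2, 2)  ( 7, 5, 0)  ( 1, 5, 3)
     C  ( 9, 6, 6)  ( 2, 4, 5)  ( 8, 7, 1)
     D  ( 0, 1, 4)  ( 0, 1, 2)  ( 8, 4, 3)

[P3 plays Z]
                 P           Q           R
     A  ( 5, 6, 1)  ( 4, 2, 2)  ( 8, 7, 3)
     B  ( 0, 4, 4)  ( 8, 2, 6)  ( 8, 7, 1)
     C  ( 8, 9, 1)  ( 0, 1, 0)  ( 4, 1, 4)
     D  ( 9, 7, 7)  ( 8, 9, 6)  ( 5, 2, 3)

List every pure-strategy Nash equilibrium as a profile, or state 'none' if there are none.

(A,P,X): not NE [P2→R gives 5>2]
(A,P,Y): not NE [P1→C gives 9>6; P3→X gives 8>2]
(A,P,Z): not NE [P1→D gives 9>5; P2→R gives 7>6; P3→X gives 8>1]
(A,Q,X): not NE [P1→B gives 7>3; P3→Y gives 9>5]
(A,Q,Y): not NE [P1→B gives 7>4; P2→P gives 4>0]
(A,Q,Z): not NE [P1→D gives 8>4; P2→R gives 7>2; P3→Y gives 9>2]
(A,R,X): not NE [P1→D gives 8>2]
(A,R,Y): not NE [P1→D gives 8>6; P2→P gives 4>0; P3→Z gives 3>1]
(A,R,Z): NE
(B,P,X): not NE [P1→A gives 6>0]
(B,P,Y): not NE [P1→C gives 9>8; P2→R gives 5>2; P3→X gives 6>2]
(B,P,Z): not NE [P1→D gives 9>0; P2→R gives 7>4; P3→X gives 6>4]
(B,Q,X): not NE [P2→P gives 9>4; P3→Z gives 6>2]
(B,Q,Y): not NE [P3→Z gives 6>0]
(B,Q,Z): not NE [P2→R gives 7>2]
(B,R,X): not NE [P1→D gives 8>0; P2→P gives 9>6]
(B,R,Y): not NE [P1→D gives 8>1; P3→X gives 4>3]
(B,R,Z): not NE [P3→X gives 4>1]
(C,P,X): not NE [P1→A gives 6>0]
(C,P,Y): not NE [P2→R gives 7>6; P3→X gives 8>6]
(C,P,Z): not NE [P1→D gives 9>8; P3→X gives 8>1]
(C,Q,X): not NE [P1→B gives 7>6; P2→R gives 5>2]
(C,Q,Y): not NE [P1→B gives 7>2; P2→R gives 7>4; P3→X gives 9>5]
(C,Q,Z): not NE [P1→D gives 8>0; P2→P gives 9>1; P3→X gives 9>0]
(C,R,X): not NE [P1→D gives 8>0]
(C,R,Y): not NE [P3→X gives 9>1]
(C,R,Z): not NE [P1→B gives 8>4; P2→P gives 9>1; P3→X gives 9>4]
(D,P,X): not NE [P1→A gives 6>4; P2→Q gives 8>3; P3→Z gives 7>2]
(D,P,Y): not NE [P1→C gives 9>0; P2→R gives 4>1; P3→Z gives 7>4]
(D,P,Z): not NE [P2→Q gives 9>7]
(D,Q,X): not NE [P1→B gives 7>5]
(D,Q,Y): not NE [P1→B gives 7>0; P2→R gives 4>1; P3→X gives 9>2]
(D,Q,Z): not NE [P3→X gives 9>6]
(D,R,X): not NE [P2→Q gives 8>0]
(D,R,Y): not NE [P3→X gives 6>3]
(D,R,Z): not NE [P1→B gives 8>5; P2→Q gives 9>2; P3→X gives 6>3]

NE set: (A,R,Z)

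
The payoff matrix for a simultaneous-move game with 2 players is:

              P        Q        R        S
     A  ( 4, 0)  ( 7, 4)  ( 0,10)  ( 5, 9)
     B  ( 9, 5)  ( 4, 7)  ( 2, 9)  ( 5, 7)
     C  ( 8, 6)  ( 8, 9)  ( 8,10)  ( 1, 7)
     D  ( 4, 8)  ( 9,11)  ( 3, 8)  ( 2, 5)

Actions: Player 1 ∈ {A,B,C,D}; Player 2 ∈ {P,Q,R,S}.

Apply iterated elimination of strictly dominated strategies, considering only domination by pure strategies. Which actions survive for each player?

Survivors P1:{C,D} P2:{Q,R}

P2 drop P (Q beats it: A:4>0 B:7>5 C:9>6 D:11>8)
P2 drop S (R beats it: A:10>9 B:9>7 C:10>7 D:8>5)
P1 drop A (C beats it: Q:8>7 R:8>0)
P1 drop B (C beats it: Q:8>4 R:8>2)
P1→{C,D} P2→{Q,R}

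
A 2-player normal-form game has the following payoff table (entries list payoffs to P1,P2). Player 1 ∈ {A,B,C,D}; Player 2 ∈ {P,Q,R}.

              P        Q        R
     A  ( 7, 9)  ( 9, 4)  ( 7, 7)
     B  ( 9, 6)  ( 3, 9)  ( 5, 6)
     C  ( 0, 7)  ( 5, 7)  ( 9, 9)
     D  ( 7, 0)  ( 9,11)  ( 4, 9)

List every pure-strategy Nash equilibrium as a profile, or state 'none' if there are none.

Nash profiles: (C,R), (D,Q)

(A,P): not NE [P1→B gives 9>7]
(A,Q): not NE [P2→P gives 9>4]
(A,R): not NE [P1→C gives 9>7; P2→P gives 9>7]
(B,P): not NE [P2→Q gives 9>6]
(B,Q): not NE [P1→D gives 9>3]
(B,R): not NE [P1→C gives 9>5; P2→Q gives 9>6]
(C,P): not NE [P1→B gives 9>0; P2→R gives 9>7]
(C,Q): not NE [P1→D gives 9>5; P2→R gives 9>7]
(C,R): NE
(D,P): not NE [P1→B gives 9>7; P2→Q gives 11>0]
(D,Q): NE
(D,R): not NE [P1→C gives 9>4; P2→Q gives 11>9]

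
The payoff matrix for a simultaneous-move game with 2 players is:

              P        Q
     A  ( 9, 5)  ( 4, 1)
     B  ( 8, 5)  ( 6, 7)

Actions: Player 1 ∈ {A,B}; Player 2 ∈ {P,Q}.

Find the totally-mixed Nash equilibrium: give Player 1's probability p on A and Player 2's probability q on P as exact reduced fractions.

P1 mixes 1/3 on A; P2 mixes 2/3 on P

P1 indiff ⇒ q·9+(1-q)·4 = q·8+(1-q)·6 ⇒ q(1) = (1-q)(2) ⇒ q = 2/3
P2 indiff ⇒ p·5+(1-p)·5 = p·1+(1-p)·7 ⇒ p(4) = (1-p)(2) ⇒ p = 1/3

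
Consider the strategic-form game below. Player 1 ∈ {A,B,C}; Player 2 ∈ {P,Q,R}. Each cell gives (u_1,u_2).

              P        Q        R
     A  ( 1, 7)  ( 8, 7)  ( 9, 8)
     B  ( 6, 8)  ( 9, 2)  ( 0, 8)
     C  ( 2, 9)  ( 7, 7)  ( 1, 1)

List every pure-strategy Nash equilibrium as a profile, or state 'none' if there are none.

(A,P): not NE [P1→B gives 6>1; P2→R gives 8>7]
(A,Q): not NE [P1→B gives 9>8; P2→R gives 8>7]
(A,R): NE
(B,P): NE
(B,Q): not NE [P2→R gives 8>2]
(B,R): not NE [P1→A gives 9>0]
(C,P): not NE [P1→B gives 6>2]
(C,Q): not NE [P1→B gives 9>7; P2→P gives 9>7]
(C,R): not NE [P1→A gives 9>1; P2→P gives 9>1]

PSNE = {(A,R), (B,P)}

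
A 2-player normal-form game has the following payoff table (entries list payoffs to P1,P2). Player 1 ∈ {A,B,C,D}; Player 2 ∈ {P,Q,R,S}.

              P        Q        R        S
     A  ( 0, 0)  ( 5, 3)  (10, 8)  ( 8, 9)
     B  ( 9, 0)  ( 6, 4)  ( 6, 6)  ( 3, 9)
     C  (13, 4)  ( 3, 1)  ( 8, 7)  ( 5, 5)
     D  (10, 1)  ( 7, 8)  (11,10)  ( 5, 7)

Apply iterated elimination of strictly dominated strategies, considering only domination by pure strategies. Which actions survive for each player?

Survivors P1:{A,D} P2:{R,S}

P1 drop B (D beats it: P:10>9 Q:7>6 R:11>6 S:5>3)
P2 drop P (R beats it: A:8>0 C:7>4 D:10>1)
P1 drop C (A beats it: Q:5>3 R:10>8 S:8>5)
P2 drop Q (R beats it: A:8>3 D:10>8)
P1→{A,D} P2→{R,S}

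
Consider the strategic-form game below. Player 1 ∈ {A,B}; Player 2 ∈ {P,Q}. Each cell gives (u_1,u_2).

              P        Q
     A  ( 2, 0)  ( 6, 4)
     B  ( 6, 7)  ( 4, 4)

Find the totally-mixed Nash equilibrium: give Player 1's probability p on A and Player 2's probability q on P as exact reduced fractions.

P1 mixes 3/7 on A; P2 mixes 1/3 on P

P1 indiff ⇒ q·2+(1-q)·6 = q·6+(1-q)·4 ⇒ q(-4) = (1-q)(-2) ⇒ q = 1/3
P2 indiff ⇒ p·0+(1-p)·7 = p·4+(1-p)·4 ⇒ p(-4) = (1-p)(-3) ⇒ p = 3/7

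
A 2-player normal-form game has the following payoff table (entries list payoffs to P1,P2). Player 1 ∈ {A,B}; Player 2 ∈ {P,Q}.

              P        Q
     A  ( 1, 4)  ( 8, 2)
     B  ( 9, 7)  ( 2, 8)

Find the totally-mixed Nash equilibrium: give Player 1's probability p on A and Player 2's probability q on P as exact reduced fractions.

P1 indiff ⇒ q·1+(1-q)·8 = q·9+(1-q)·2 ⇒ q(-8) = (1-q)(-6) ⇒ q = 3/7
P2 indiff ⇒ p·4+(1-p)·7 = p·2+(1-p)·8 ⇒ p(2) = (1-p)(1) ⇒ p = 1/3

P1 mixes 1/3 on A; P2 mixes 3/7 on P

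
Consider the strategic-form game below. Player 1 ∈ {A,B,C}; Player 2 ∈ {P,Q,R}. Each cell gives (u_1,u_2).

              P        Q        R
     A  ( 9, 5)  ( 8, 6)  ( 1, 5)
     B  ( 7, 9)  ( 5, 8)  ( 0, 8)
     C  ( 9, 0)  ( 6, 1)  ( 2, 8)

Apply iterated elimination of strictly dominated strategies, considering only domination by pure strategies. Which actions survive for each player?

Remaining: P1:{A,C} P2:{Q,R}

P1 drop B (A beats it: P:9>7 Q:8>5 R:1>0)
P2 drop P (Q beats it: A:6>5 C:1>0)
P1→{A,C} P2→{Q,R}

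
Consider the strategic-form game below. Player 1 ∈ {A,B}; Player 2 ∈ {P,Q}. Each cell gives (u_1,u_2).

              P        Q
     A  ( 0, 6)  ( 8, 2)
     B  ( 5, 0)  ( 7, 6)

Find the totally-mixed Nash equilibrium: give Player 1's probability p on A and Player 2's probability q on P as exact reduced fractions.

P1 indiff ⇒ q·0+(1-q)·8 = q·5+(1-q)·7 ⇒ q(-5) = (1-q)(-1) ⇒ q = 1/6
P2 indiff ⇒ p·6+(1-p)·0 = p·2+(1-p)·6 ⇒ p(4) = (1-p)(6) ⇒ p = 3/5

P1 mixes 3/5 on A; P2 mixes 1/6 on P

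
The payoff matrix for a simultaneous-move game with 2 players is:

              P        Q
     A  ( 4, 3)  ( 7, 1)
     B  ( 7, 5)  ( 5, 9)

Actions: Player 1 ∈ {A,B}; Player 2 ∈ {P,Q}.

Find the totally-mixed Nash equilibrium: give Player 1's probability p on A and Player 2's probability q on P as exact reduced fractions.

(p,q) = (2/3, 2/5)

P1 indiff ⇒ q·4+(1-q)·7 = q·7+(1-q)·5 ⇒ q(-3) = (1-q)(-2) ⇒ q = 2/5
P2 indiff ⇒ p·3+(1-p)·5 = p·1+(1-p)·9 ⇒ p(2) = (1-p)(4) ⇒ p = 2/3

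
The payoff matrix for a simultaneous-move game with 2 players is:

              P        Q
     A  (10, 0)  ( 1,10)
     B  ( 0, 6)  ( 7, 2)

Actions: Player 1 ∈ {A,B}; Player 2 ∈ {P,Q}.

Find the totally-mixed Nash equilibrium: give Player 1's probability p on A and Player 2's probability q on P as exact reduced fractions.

P1 indiff ⇒ q·10+(1-q)·1 = q·0+(1-q)·7 ⇒ q(10) = (1-q)(6) ⇒ q = 3/8
P2 indiff ⇒ p·0+(1-p)·6 = p·10+(1-p)·2 ⇒ p(-10) = (1-p)(-4) ⇒ p = 2/7

(p,q) = (2/7, 3/8)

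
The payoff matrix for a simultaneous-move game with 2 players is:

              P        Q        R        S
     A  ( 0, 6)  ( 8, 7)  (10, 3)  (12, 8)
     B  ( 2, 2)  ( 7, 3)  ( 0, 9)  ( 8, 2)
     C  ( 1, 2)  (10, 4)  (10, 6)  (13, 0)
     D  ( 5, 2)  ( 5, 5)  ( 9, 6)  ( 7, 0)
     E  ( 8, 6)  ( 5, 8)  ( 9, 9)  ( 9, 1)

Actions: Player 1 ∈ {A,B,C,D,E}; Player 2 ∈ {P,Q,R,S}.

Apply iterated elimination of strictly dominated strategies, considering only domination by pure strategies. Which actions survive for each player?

P2 drop P (Q beats it: A:7>6 B:3>2 C:4>2 D:5>2 E:8>6)
P1 drop B (A beats it: Q:8>7 R:10>0 S:12>8)
P1 drop D (A beats it: Q:8>5 R:10>9 S:12>7)
P1 drop E (A beats it: Q:8>5 R:10>9 S:12>9)
P1→{A,C} P2→{Q,R,S}

Survivors P1:{A,C} P2:{Q,R,S}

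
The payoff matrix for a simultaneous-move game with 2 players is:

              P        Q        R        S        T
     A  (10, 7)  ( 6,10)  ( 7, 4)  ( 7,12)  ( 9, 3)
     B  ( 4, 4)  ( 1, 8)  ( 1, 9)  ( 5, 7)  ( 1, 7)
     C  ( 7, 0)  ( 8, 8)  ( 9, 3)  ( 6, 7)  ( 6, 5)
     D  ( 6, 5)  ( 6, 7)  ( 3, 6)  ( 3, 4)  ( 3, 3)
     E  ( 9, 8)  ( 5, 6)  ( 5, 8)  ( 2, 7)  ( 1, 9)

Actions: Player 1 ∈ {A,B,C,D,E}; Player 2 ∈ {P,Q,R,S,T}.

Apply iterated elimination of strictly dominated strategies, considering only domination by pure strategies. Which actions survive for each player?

P1 drop B (A beats it: P:10>4 Q:6>1 R:7>1 S:7>5 T:9>1)
P1 drop D (C beats it: P:7>6 Q:8>6 R:9>3 S:6>3 T:6>3)
P1 drop E (A beats it: P:10>9 Q:6>5 R:7>5 S:7>2 T:9>1)
P2 drop P (Q beats it: A:10>7 C:8>0)
P2 drop R (Q beats it: A:10>4 C:8>3)
P2 drop T (Q beats it: A:10>3 C:8>5)
P1→{A,C} P2→{Q,S}

Survivors P1:{A,C} P2:{Q,S}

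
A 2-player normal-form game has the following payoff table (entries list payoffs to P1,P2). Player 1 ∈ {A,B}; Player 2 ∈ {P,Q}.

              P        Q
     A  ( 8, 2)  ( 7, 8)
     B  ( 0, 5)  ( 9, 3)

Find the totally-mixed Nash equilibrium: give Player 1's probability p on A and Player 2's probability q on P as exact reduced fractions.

p=1/4, q=1/5

P1 indiff ⇒ q·8+(1-q)·7 = q·0+(1-q)·9 ⇒ q(8) = (1-q)(2) ⇒ q = 1/5
P2 indiff ⇒ p·2+(1-p)·5 = p·8+(1-p)·3 ⇒ p(-6) = (1-p)(-2) ⇒ p = 1/4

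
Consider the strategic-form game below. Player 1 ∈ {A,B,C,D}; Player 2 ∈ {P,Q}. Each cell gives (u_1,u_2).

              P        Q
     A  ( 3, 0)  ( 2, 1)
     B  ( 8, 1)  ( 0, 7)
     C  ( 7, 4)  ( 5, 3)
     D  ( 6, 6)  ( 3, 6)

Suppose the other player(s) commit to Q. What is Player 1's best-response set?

u_1(A vs Q) = 2
u_1(B vs Q) = 0
u_1(C vs Q) = 5
u_1(D vs Q) = 3
max payoff 5 at {C}

P1 best: {C}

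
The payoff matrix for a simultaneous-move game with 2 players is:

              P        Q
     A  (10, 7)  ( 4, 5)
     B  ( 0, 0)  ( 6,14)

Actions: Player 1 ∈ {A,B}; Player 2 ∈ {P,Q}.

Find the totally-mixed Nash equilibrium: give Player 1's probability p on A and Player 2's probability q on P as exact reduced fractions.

P1 indiff ⇒ q·10+(1-q)·4 = q·0+(1-q)·6 ⇒ q(10) = (1-q)(2) ⇒ q = 1/6
P2 indiff ⇒ p·7+(1-p)·0 = p·5+(1-p)·14 ⇒ p(2) = (1-p)(14) ⇒ p = 7/8

(p,q) = (7/8, 1/6)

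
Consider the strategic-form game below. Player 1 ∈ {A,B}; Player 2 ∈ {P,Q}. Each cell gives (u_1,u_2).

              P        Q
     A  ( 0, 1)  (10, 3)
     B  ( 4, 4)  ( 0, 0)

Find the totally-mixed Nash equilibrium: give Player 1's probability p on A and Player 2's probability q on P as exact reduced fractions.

p=2/3, q=5/7

P1 indiff ⇒ q·0+(1-q)·10 = q·4+(1-q)·0 ⇒ q(-4) = (1-q)(-10) ⇒ q = 5/7
P2 indiff ⇒ p·1+(1-p)·4 = p·3+(1-p)·0 ⇒ p(-2) = (1-p)(-4) ⇒ p = 2/3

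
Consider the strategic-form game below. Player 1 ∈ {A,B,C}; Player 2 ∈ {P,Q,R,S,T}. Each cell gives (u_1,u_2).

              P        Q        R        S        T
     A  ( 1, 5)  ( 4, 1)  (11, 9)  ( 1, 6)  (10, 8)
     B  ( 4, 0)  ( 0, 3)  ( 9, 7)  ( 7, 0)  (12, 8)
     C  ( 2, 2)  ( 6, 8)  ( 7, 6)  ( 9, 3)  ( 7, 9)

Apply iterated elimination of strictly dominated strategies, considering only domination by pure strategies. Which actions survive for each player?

P2 drop P (R beats it: A:9>5 B:7>0 C:6>2)
P2 drop Q (T beats it: A:8>1 B:8>3 C:9>8)
P2 drop S (R beats it: A:9>6 B:7>0 C:6>3)
P1 drop C (A beats it: R:11>7 T:10>7)
P1→{A,B} P2→{R,T}

Survivors P1:{A,B} P2:{R,T}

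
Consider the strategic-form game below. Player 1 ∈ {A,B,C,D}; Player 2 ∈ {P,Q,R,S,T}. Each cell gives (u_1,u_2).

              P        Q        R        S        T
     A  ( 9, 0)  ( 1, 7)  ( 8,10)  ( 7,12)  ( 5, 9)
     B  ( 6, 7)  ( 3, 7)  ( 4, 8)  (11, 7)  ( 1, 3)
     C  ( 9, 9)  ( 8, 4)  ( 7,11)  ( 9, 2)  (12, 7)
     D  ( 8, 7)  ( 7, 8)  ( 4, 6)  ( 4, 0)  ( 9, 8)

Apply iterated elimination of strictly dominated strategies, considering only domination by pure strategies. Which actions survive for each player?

P1 drop D (C beats it: P:9>8 Q:8>7 R:7>4 S:9>4 T:12>9)
P2 drop P (R beats it: A:10>0 B:8>7 C:11>9)
P2 drop Q (R beats it: A:10>7 B:8>7 C:11>4)
P2 drop T (R beats it: A:10>9 B:8>3 C:11>7)
P1→{A,B,C} P2→{R,S}

Survivors P1:{A,B,C} P2:{R,S}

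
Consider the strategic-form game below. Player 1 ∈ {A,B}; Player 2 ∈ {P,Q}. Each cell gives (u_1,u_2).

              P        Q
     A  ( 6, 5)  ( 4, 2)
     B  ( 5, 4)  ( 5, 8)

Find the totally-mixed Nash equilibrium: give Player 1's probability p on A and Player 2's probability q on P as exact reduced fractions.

P1 indiff ⇒ q·6+(1-q)·4 = q·5+(1-q)·5 ⇒ q(1) = (1-q)(1) ⇒ q = 1/2
P2 indiff ⇒ p·5+(1-p)·4 = p·2+(1-p)·8 ⇒ p(3) = (1-p)(4) ⇒ p = 4/7

P1 mixes 4/7 on A; P2 mixes 1/2 on P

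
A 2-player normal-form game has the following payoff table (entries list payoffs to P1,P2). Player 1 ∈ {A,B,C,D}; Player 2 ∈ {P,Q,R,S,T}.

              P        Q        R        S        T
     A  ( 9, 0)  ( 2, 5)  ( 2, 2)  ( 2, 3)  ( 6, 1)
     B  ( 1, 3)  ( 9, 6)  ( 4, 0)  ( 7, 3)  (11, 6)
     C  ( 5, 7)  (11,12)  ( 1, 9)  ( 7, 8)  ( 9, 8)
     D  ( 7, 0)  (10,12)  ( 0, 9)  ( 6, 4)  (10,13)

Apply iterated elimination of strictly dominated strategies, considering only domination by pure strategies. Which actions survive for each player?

P2 drop P (Q beats it: A:5>0 B:6>3 C:12>7 D:12>0)
P1 drop A (B beats it: Q:9>2 R:4>2 S:7>2 T:11>6)
P2 drop R (Q beats it: B:6>0 C:12>9 D:12>9)
P2 drop S (Q beats it: B:6>3 C:12>8 D:12>4)
P1→{B,C,D} P2→{Q,T}

Survivors P1:{B,C,D} P2:{Q,T}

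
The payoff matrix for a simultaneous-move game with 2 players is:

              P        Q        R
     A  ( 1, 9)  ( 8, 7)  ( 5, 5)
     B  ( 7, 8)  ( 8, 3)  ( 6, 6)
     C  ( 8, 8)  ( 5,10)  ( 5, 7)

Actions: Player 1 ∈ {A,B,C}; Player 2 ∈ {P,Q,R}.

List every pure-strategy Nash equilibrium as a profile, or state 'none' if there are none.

Equilibria: none

(A,P): not NE [P1→C gives 8>1]
(A,Q): not NE [P2→P gives 9>7]
(A,R): not NE [P1→B gives 6>5; P2→P gives 9>5]
(B,P): not NE [P1→C gives 8>7]
(B,Q): not NE [P2→P gives 8>3]
(B,R): not NE [P2→P gives 8>6]
(C,P): not NE [P2→Q gives 10>8]
(C,Q): not NE [P1→B gives 8>5]
(C,R): not NE [P1→B gives 6>5; P2→Q gives 10>7]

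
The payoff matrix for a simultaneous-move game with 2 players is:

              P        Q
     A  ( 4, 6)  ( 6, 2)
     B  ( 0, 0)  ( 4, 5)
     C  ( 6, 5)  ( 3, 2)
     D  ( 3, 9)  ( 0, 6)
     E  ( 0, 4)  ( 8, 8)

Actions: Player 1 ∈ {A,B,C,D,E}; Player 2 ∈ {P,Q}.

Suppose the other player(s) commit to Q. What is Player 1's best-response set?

u_1(A vs Q) = 6
u_1(B vs Q) = 4
u_1(C vs Q) = 3
u_1(D vs Q) = 0
u_1(E vs Q) = 8
max payoff 8 at {E}

P1 best: {E}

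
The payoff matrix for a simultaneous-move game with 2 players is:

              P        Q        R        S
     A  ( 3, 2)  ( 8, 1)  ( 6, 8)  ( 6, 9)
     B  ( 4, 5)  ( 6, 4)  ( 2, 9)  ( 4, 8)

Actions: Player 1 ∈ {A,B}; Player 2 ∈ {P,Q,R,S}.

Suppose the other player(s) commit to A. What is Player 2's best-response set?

BR_2 = {S}

u_2(P vs A) = 2
u_2(Q vs A) = 1
u_2(R vs A) = 8
u_2(S vs A) = 9
max payoff 9 at {S}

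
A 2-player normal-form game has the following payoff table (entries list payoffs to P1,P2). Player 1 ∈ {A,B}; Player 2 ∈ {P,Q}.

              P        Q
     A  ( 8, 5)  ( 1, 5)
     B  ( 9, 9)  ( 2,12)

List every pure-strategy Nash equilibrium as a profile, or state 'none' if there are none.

(A,P): not NE [P1→B gives 9>8]
(A,Q): not NE [P1→B gives 2>1]
(B,P): not NE [P2→Q gives 12>9]
(B,Q): NE

PSNE = {(B,Q)}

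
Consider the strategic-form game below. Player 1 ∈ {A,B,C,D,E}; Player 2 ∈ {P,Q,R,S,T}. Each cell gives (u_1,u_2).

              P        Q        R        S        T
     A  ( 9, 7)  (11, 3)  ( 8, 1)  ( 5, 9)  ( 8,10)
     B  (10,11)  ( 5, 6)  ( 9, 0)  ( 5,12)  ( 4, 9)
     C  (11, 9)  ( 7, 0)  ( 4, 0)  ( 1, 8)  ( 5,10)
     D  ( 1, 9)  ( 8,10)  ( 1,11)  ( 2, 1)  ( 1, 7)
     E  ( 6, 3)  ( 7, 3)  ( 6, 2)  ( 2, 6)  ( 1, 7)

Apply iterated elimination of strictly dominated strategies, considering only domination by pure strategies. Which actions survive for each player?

IESDS → P1:{A,B,C} P2:{P,S,T}

P1 drop D (A beats it: P:9>1 Q:11>8 R:8>1 S:5>2 T:8>1)
P1 drop E (A beats it: P:9>6 Q:11>7 R:8>6 S:5>2 T:8>1)
P2 drop Q (P beats it: A:7>3 B:11>6 C:9>0)
P2 drop R (P beats it: A:7>1 B:11>0 C:9>0)
P1→{A,B,C} P2→{P,S,T}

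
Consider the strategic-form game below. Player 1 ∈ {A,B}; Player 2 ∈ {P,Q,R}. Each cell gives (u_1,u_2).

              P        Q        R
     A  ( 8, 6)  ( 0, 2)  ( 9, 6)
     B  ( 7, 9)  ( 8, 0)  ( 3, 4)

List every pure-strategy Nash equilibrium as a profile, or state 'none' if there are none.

NE set: (A,P), (A,R)

(A,P): NE
(A,Q): not NE [P1→B gives 8>0; P2→R gives 6>2]
(A,R): NE
(B,P): not NE [P1→A gives 8>7]
(B,Q): not NE [P2→P gives 9>0]
(B,R): not NE [P1→A gives 9>3; P2→P gives 9>4]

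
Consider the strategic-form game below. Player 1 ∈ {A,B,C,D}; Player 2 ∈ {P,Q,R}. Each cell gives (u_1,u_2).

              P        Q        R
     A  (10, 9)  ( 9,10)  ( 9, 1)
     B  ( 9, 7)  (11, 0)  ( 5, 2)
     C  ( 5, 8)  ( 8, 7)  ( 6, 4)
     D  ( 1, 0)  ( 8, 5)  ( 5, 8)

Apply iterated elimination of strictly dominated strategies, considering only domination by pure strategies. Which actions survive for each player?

IESDS → P1:{A,B} P2:{P,Q}

P1 drop C (A beats it: P:10>5 Q:9>8 R:9>6)
P1 drop D (A beats it: P:10>1 Q:9>8 R:9>5)
P2 drop R (P beats it: A:9>1 B:7>2)
P1→{A,B} P2→{P,Q}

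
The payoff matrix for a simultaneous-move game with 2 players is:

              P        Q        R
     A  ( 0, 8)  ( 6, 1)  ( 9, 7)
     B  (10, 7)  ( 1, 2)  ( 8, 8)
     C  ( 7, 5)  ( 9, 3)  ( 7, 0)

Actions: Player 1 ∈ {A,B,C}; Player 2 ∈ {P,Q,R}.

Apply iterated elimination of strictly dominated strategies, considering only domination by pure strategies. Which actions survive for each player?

P2 drop Q (P beats it: A:8>1 B:7>2 C:5>3)
P1 drop C (B beats it: P:10>7 R:8>7)
P1→{A,B} P2→{P,R}

IESDS → P1:{A,B} P2:{P,R}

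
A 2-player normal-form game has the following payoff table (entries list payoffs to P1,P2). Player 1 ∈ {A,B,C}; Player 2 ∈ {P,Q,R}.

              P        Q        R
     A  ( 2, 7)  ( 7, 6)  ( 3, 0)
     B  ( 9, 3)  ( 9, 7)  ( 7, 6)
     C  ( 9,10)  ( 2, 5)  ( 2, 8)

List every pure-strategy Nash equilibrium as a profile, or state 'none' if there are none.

NE set: (B,Q), (C,P)

(A,P): not NE [P1→C gives 9>2]
(A,Q): not NE [P1→B gives 9>7; P2→P gives 7>6]
(A,R): not NE [P1→B gives 7>3; P2→P gives 7>0]
(B,P): not NE [P2→Q gives 7>3]
(B,Q): NE
(B,R): not NE [P2→Q gives 7>6]
(C,P): NE
(C,Q): not NE [P1→B gives 9>2; P2→P gives 10>5]
(C,R): not NE [P1→B gives 7>2; P2→P gives 10>8]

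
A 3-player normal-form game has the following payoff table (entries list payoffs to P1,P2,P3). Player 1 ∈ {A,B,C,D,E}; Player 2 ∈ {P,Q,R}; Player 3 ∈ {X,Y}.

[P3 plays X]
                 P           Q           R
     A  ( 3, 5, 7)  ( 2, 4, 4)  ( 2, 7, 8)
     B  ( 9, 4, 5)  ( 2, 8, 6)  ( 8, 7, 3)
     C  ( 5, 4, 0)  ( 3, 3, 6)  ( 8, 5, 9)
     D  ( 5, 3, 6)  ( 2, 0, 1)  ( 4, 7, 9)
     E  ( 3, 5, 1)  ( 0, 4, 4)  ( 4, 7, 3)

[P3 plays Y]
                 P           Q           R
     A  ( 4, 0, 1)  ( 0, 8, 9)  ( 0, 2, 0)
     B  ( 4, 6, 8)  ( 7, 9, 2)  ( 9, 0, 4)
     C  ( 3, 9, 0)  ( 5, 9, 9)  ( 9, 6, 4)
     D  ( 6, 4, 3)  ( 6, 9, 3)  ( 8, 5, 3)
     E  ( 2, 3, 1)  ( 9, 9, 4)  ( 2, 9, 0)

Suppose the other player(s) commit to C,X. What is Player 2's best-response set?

u_2(P vs C,X) = 4
u_2(Q vs C,X) = 3
u_2(R vs C,X) = 5
max payoff 5 at {R}

BR_2 = {R}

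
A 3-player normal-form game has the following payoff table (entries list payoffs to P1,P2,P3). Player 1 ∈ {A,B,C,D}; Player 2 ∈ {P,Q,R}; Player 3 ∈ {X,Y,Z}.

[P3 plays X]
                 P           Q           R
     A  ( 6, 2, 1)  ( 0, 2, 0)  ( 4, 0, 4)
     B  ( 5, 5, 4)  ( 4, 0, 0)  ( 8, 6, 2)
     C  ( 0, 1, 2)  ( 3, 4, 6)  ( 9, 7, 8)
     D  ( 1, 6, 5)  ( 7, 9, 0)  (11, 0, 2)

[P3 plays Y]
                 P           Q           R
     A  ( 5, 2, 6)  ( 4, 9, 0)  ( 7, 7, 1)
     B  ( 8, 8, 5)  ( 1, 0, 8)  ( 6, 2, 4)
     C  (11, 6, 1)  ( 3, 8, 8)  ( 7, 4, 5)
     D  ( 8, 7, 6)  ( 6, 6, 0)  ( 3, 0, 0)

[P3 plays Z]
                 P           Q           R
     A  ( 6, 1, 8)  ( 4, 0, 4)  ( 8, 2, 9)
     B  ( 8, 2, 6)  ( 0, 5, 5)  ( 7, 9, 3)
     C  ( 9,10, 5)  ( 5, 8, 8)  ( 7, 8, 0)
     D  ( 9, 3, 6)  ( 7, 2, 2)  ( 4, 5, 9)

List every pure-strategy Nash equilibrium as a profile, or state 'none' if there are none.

(A,P,X): not NE [P3→Z gives 8>1]
(A,P,Y): not NE [P1→C gives 11>5; P2→Q gives 9>2; P3→Z gives 8>6]
(A,P,Z): not NE [P1→D gives 9>6; P2→R gives 2>1]
(A,Q,X): not NE [P1→D gives 7>0; P3→Z gives 4>0]
(A,Q,Y): not NE [P1→D gives 6>4; P3→Z gives 4>0]
(A,Q,Z): not NE [P1→D gives 7>4; P2→R gives 2>0]
(A,R,X): not NE [P1→D gives 11>4; P2→Q gives 2>0; P3→Z gives 9>4]
(A,R,Y): not NE [P2→Q gives 9>7; P3→Z gives 9>1]
(A,R,Z): NE
(B,P,X): not NE [P1→A gives 6>5; P2→R gives 6>5; P3→Z gives 6>4]
(B,P,Y): not NE [P1→C gives 11>8; P3→Z gives 6>5]
(B,P,Z): not NE [P1→D gives 9>8; P2→R gives 9>2]
(B,Q,X): not NE [P1→D gives 7>4; P2→R gives 6>0; P3→Y gives 8>0]
(B,Q,Y): not NE [P1→D gives 6>1; P2→P gives 8>0]
(B,Q,Z): not NE [P1→D gives 7>0; P2→R gives 9>5; P3→Y gives 8>5]
(B,R,X): not NE [P1→D gives 11>8; P3→Y gives 4>2]
(B,R,Y): not NE [P1→C gives 7>6; P2→P gives 8>2]
(B,R,Z): not NE [P1→A gives 8>7; P3→Y gives 4>3]
(C,P,X): not NE [P1→A gives 6>0; P2→R gives 7>1; P3→Z gives 5>2]
(C,P,Y): not NE [P2→Q gives 8>6; P3→Z gives 5>1]
(C,P,Z): NE
(C,Q,X): not NE [P1→D gives 7>3; P2→R gives 7>4; P3→Z gives 8>6]
(C,Q,Y): not NE [P1→D gives 6>3]
(C,Q,Z): not NE [P1→D gives 7>5; P2→P gives 10>8]
(C,R,X): not NE [P1→D gives 11>9]
(C,R,Y): not NE [P2→Q gives 8>4; P3→X gives 8>5]
(C,R,Z): not NE [P1→A gives 8>7; P2→P gives 10>8; P3→X gives 8>0]
(D,P,X): not NE [P1→A gives 6>1; P2→Q gives 9>6; P3→Z gives 6>5]
(D,P,Y): not NE [P1→C gives 11>8]
(D,P,Z): not NE [P2→R gives 5>3]
(D,Q,X): not NE [P3→Z gives 2>0]
(D,Q,Y): not NE [P2→P gives 7>6; P3→Z gives 2>0]
(D,Q,Z): not NE [P2→R gives 5>2]
(D,R,X): not NE [P2→Q gives 9>0; P3→Z gives 9>2]
(D,R,Y): not NE [P1→C gives 7>3; P2→P gives 7>0; P3→Z gives 9>0]
(D,R,Z): not NE [P1→A gives 8>4]

Nash profiles: (A,R,Z), (C,P,Z)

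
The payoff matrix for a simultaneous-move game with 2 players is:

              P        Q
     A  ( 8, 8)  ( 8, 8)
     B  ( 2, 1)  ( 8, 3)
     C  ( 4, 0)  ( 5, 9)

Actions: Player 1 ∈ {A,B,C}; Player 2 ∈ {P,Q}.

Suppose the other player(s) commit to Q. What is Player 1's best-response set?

P1 best: {A,B}

u_1(A vs Q) = 8
u_1(B vs Q) = 8
u_1(C vs Q) = 5
max payoff 8 at {A,B}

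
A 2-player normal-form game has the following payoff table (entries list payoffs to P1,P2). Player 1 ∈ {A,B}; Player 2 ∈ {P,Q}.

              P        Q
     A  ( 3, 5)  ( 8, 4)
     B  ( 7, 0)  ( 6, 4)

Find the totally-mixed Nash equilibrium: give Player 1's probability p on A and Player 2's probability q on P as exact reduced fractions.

(p,q) = (4/5, 1/3)

P1 indiff ⇒ q·3+(1-q)·8 = q·7+(1-q)·6 ⇒ q(-4) = (1-q)(-2) ⇒ q = 1/3
P2 indiff ⇒ p·5+(1-p)·0 = p·4+(1-p)·4 ⇒ p(1) = (1-p)(4) ⇒ p = 4/5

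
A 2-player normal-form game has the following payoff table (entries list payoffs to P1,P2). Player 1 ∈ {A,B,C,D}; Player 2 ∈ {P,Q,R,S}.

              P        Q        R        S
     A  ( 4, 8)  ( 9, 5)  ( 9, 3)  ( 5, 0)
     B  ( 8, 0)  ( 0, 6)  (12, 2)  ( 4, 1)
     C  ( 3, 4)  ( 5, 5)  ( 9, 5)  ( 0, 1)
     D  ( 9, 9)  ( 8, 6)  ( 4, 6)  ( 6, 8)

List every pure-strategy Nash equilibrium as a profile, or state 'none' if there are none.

(A,P): not NE [P1→D gives 9>4]
(A,Q): not NE [P2→P gives 8>5]
(A,R): not NE [P1→B gives 12>9; P2→P gives 8>3]
(A,S): not NE [P1→D gives 6>5; P2→P gives 8>0]
(B,P): not NE [P1→D gives 9>8; P2→Q gives 6>0]
(B,Q): not NE [P1→A gives 9>0]
(B,R): not NE [P2→Q gives 6>2]
(B,S): not NE [P1→D gives 6>4; P2→Q gives 6>1]
(C,P): not NE [P1→D gives 9>3; P2→R gives 5>4]
(C,Q): not NE [P1→A gives 9>5]
(C,R): not NE [P1→B gives 12>9]
(C,S): not NE [P1→D gives 6>0; P2→R gives 5>1]
(D,P): NE
(D,Q): not NE [P1→A gives 9>8; P2→P gives 9>6]
(D,R): not NE [P1→B gives 12>4; P2→P gives 9>6]
(D,S): not NE [P2→P gives 9>8]

PSNE = {(D,P)}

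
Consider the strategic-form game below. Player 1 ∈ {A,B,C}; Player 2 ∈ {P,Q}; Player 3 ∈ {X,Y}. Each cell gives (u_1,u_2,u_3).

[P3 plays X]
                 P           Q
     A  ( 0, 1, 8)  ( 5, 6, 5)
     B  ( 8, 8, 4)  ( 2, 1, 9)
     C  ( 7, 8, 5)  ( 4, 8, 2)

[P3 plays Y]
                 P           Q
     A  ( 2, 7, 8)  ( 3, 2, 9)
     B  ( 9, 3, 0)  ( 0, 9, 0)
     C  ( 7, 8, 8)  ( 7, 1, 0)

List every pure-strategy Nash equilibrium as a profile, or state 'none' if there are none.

(A,P,X): not NE [P1→B gives 8>0; P2→Q gives 6>1]
(A,P,Y): not NE [P1→B gives 9>2]
(A,Q,X): not NE [P3→Y gives 9>5]
(A,Q,Y): not NE [P1→C gives 7>3; P2→P gives 7>2]
(B,P,X): NE
(B,P,Y): not NE [P2→Q gives 9>3; P3→X gives 4>0]
(B,Q,X): not NE [P1→A gives 5>2; P2→P gives 8>1]
(B,Q,Y): not NE [P1→C gives 7>0; P3→X gives 9>0]
(C,P,X): not NE [P1→B gives 8>7; P3→Y gives 8>5]
(C,P,Y): not NE [P1→B gives 9>7]
(C,Q,X): not NE [P1→A gives 5>4]
(C,Q,Y): not NE [P2→P gives 8>1; P3→X gives 2>0]

Nash profiles: (B,P,X)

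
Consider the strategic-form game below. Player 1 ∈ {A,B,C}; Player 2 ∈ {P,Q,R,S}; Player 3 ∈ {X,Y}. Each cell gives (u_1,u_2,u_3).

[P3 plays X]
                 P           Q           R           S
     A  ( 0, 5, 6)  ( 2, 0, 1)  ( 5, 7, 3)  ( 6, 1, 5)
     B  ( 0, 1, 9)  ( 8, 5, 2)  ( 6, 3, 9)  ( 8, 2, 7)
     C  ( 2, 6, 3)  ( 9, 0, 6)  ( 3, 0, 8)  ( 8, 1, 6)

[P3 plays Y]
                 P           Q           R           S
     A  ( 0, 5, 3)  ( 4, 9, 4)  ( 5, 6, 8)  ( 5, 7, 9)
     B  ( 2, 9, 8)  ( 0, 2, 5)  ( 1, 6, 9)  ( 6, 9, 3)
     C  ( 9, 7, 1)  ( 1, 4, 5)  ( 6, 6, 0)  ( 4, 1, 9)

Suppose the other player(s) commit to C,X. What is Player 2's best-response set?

u_2(P vs C,X) = 6
u_2(Q vs C,X) = 0
u_2(R vs C,X) = 0
u_2(S vs C,X) = 1
max payoff 6 at {P}

P2 best: {P}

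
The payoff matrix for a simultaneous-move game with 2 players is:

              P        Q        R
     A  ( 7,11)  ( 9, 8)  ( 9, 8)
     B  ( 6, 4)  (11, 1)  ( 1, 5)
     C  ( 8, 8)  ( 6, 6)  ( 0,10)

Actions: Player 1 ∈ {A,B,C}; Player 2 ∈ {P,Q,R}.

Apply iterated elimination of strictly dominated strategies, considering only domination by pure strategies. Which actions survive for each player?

Survivors P1:{A,C} P2:{P,R}

P2 drop Q (P beats it: A:11>8 B:4>1 C:8>6)
P1 drop B (A beats it: P:7>6 R:9>1)
P1→{A,C} P2→{P,R}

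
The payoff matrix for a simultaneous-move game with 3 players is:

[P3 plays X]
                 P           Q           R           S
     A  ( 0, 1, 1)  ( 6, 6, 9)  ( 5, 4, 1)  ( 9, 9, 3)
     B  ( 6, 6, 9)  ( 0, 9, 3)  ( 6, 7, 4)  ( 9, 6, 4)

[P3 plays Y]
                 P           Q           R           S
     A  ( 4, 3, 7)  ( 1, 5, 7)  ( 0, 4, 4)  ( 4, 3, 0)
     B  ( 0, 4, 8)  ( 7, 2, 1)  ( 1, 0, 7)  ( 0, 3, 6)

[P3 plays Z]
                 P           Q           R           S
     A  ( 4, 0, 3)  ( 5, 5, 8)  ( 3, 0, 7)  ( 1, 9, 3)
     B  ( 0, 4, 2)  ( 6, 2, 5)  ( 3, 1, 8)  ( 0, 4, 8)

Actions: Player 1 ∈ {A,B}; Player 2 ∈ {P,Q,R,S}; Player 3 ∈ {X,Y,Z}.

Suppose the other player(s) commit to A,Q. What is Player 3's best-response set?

u_3(X vs A,Q) = 9
u_3(Y vs A,Q) = 7
u_3(Z vs A,Q) = 8
max payoff 9 at {X}

argmax u_3 = {X}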